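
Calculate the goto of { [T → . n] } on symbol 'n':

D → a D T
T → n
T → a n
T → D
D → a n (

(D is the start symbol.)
GOTO(I, 'n') = CLOSURE({ [A → αX.β] : [A → α.Xβ] ∈ I, X = 'n' })

Items with dot before 'n', with the dot advanced:
  [T → . n] → [T → n .]
Closure adds nothing (no advanced item has the dot before a non-terminal).

GOTO = { [T → n .] }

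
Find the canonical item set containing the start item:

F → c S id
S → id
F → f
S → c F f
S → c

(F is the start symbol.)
First, augment the grammar with F' → F
I₀ = CLOSURE({ [F' → . F] }):
  [F' → . F] has the dot before F: add [F → . c S id], [F → . f]
No further items can be added.

I₀ = { [F → . c S id], [F → . f], [F' → . F] }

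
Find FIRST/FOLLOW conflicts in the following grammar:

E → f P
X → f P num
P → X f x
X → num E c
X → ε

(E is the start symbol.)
Nullable non-terminals: X.

X: nullable alternative(s) X → ε; FOLLOW(X) = { 'f' }
  X → f P num: FIRST \ {ε} = { 'f' } — overlaps FOLLOW(X) on { 'f' }: CONFLICT
  X → num E c: FIRST \ {ε} = { 'num' } — disjoint from FOLLOW(X)
  X → ε: FIRST \ {ε} = { } — this is the only nullable alternative, skip

E, P have no nullable alternative, so no FIRST/FOLLOW check is needed there.

So the grammar has 1 FIRST/FOLLOW conflict (marked CONFLICT above).

Answer: Yes. X → f P num with FOLLOW(X) on { 'f' }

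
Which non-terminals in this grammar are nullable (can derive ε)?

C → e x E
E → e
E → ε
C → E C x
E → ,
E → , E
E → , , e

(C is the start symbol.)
{ 'E' }

ε-productions: E → ε
So E is immediately nullable.
No further non-terminal can be added: every production for the remaining non-terminals contains a terminal or a non-nullable non-terminal.
Nullable = { 'E' }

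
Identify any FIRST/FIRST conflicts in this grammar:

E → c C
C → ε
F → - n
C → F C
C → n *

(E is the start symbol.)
FIRST sets of the non-terminals at (or reachable through a nullable prefix from) the front of some alternative:
  FIRST(F) = { '-' }

Productions for C:
  C → ε: FIRST = { ε }
  C → F C: FIRST = { '-' }
  C → n *: FIRST = { 'n' }
E, F have only one production, so no FIRST/FIRST conflict is possible there.

All alternatives of each non-terminal have pairwise disjoint FIRST sets.

Answer: No FIRST/FIRST conflicts.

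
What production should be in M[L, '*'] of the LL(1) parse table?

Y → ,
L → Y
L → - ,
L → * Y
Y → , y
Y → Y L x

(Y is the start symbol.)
To find M[L, '*'], we find productions for L where '*' is in the predict set (PREDICT(N → α) = (FIRST(α) \ {ε}) ∪ (FOLLOW(N) if α ⇒* ε)).

Relevant sets:
  FIRST(Y) = { ',' }

L → Y: PREDICT = { ',' }
L → - ,: PREDICT = { '-' }
L → * Y: PREDICT = { '*' }
  '*' is in predict set, so this production goes in M[L, '*']

M[L, '*'] = L → * Y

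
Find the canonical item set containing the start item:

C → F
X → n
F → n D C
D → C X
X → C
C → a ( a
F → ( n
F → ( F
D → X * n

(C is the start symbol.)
First, augment the grammar with C' → C
I₀ = CLOSURE({ [C' → . C] }):
  [C' → . C] has the dot before C: add [C → . F], [C → . a ( a]
  [C → . F] has the dot before F: add [F → . n D C], [F → . ( n], [F → . ( F]
No further items can be added.

I₀ = { [C → . F], [C → . a ( a], [C' → . C], [F → . ( F], [F → . ( n], [F → . n D C] }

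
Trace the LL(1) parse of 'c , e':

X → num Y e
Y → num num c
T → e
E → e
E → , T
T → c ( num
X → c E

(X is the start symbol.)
LL(1) parsing maintains a stack (initially the start symbol over $) and the input. At each step: if the stack top is a terminal, match it against the current input token; if it is a non-terminal N, replace it with the RHS of M[N, lookahead] (the unique production whose predict set contains the lookahead).

Stack is shown with the top on the left.

Stack  Input    Action
----------------------
X $    c , e $  output X → c E
c E $  c , e $  match 'c'
E $    , e $    output E → , T
, T $  , e $    match ','
T $    e $      output T → e
e $    e $      match 'e'
$      $        accept

The string is accepted.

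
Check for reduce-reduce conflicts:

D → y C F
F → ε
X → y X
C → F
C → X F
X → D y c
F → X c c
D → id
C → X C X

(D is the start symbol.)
Augment with D' → D and build the canonical LR(0) collection (I0 = CLOSURE({[D' → . D]}), then GOTO on every symbol after a dot until no new states appear). It has 19 states:
  I0: { [D → . id], [D → . y C F], [D' → . D] }  — shift
  I1: { [D' → D .] }  — accept
  I2: { [D → id .] }  — reduce
  I3: { [C → . F], [C → . X C X], [C → . X F], [D → . id], [D → . y C F], [D → y . C F], [F → . X c c], [F → .], [X → . D y c], [X → . y X] }  — shift, reduce
  I4: { [D → . id], [D → . y C F], [D → y C . F], [F → . X c c], [F → .], [X → . D y c], [X → . y X] }  — shift, reduce
  I5: { [X → D . y c] }  — shift
  I6: { [C → F .] }  — reduce
  I7: { [C → . F], [C → . X C X], [C → . X F], [C → X . C X], [C → X . F], [D → . id], [D → . y C F], [F → . X c c], [F → .], [F → X . c c], [X → . D y c], [X → . y X] }  — shift, reduce
  I8: { [C → . F], [C → . X C X], [C → . X F], [D → . id], [D → . y C F], [D → y . C F], [F → . X c c], [F → .], [X → . D y c], [X → . y X], [X → y . X] }  — shift, reduce
  I9: { [C → . F], [C → . X C X], [C → . X F], [C → X . C X], [C → X . F], [D → . id], [D → . y C F], [F → . X c c], [F → .], [F → X . c c], [X → . D y c], [X → . y X], [X → y X .] }  — shift, 2 reduces
  I10: { [C → X C . X], [D → . id], [D → . y C F], [X → . D y c], [X → . y X] }  — shift
  I11: { [C → F .], [C → X F .] }  — 2 reduces
  I12: { [F → X c . c] }  — shift
  I13: { [F → X c c .] }  — reduce
  I14: { [C → X C X .] }  — reduce
  I15: { [X → D y . c] }  — shift
  I16: { [X → D y c .] }  — reduce
  I17: { [D → y C F .] }  — reduce
  I18: { [F → X . c c] }  — shift

I9 contains complete items [F → .], [X → y X .] — reduce-reduce conflict.
I11 contains complete items [C → F .], [C → X F .] — reduce-reduce conflict.

Answer: Yes — I9: [F → .] vs [X → y X .]; I11: [C → F .] vs [C → X F .]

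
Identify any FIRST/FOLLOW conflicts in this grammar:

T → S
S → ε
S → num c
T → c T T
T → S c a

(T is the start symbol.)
Yes. T → c T T with FOLLOW(T) on { 'c' }; T → S c a with FOLLOW(T) on { 'c', 'num' }; S → num c with FOLLOW(S) on { 'num' }

A FIRST/FOLLOW conflict occurs when a non-terminal N has a nullable alternative N → β (β ⇒* ε) and another alternative N → α with FIRST(α) ∩ FOLLOW(N) ≠ ∅: on such a lookahead the parser cannot decide between expanding α and letting N vanish via β.

Nullable non-terminals: S, T.
FIRST sets used below: FIRST(S) = { 'num', ε }

S: nullable alternative(s) S → ε; FOLLOW(S) = { $, 'c', 'num' }
  S → ε: FIRST \ {ε} = { } — this is the only nullable alternative, skip
  S → num c: FIRST \ {ε} = { 'num' } — overlaps FOLLOW(S) on { 'num' }: CONFLICT

T: nullable alternative(s) T → S; FOLLOW(T) = { $, 'c', 'num' }
  T → S: FIRST \ {ε} = { 'num' } — this is the only nullable alternative, skip
  T → c T T: FIRST \ {ε} = { 'c' } — overlaps FOLLOW(T) on { 'c' }: CONFLICT
  T → S c a: FIRST \ {ε} = { 'c', 'num' } — overlaps FOLLOW(T) on { 'c', 'num' }: CONFLICT

So the grammar has 3 FIRST/FOLLOW conflicts (marked CONFLICT above).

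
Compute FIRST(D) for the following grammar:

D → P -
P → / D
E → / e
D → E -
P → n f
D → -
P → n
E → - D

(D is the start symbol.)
{ '-', '/', 'n' }

To compute FIRST(D), examine every production with D on the left-hand side, reading each right-hand side left to right until a non-nullable symbol is reached.

FIRST sets of the other non-terminals involved (by the same procedure, iterated to a fixed point):
  FIRST(P) = { '/', 'n' }
  FIRST(E) = { '-', '/' }

From D → P -:
  - P is a non-terminal: add FIRST(P) \ {ε} = { '/', 'n' }
    P is not nullable, so stop
From D → E -:
  - E is a non-terminal: add FIRST(E) \ {ε} = { '-', '/' }
    E is not nullable, so stop
From D → -:
  - '-' is a terminal: add '-' and stop

Collecting: FIRST(D) = { '-', '/', 'n' }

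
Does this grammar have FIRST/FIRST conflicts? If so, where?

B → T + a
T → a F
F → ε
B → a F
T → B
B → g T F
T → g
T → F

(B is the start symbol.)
Yes. B → T '+' a / B → a F on { 'a' }; B → T '+' a / B → g T F on { 'g' }; T → a F / T → B on { 'a' }; T → B / T → g on { 'g' }

A FIRST/FIRST conflict occurs when two productions N → α and N → β for the same non-terminal have FIRST(α) ∩ FIRST(β) ≠ ∅ (with ε ∈ FIRST of a nullable right-hand side, so two nullable alternatives also conflict).

FIRST sets of the non-terminals at (or reachable through a nullable prefix from) the front of some alternative:
  FIRST(T) = { '+', 'a', 'g', ε }
  FIRST(B) = { '+', 'a', 'g' }
  FIRST(F) = { ε }

Productions for B:
  B → T + a: FIRST = { '+', 'a', 'g' }
  B → a F: FIRST = { 'a' }
  B → g T F: FIRST = { 'g' }
Productions for T:
  T → a F: FIRST = { 'a' }
  T → B: FIRST = { '+', 'a', 'g' }
  T → g: FIRST = { 'g' }
  T → F: FIRST = { ε }
F has only one production, so no FIRST/FIRST conflict is possible there.

Conflict for B: B → T + a and B → a F
  Overlap: { 'a' }
Conflict for B: B → T + a and B → g T F
  Overlap: { 'g' }
Conflict for T: T → a F and T → B
  Overlap: { 'a' }
Conflict for T: T → B and T → g
  Overlap: { 'g' }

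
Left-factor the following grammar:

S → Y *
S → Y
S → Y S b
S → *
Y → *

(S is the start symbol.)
Left-factoring transforms A → αβ₁ | αβ₂ into A → αA' and A' → β₁ | β₂
(α is the longest common prefix among the alternatives). Repeat until
no nonterminal has two alternatives with a common prefix.

Round 1: S has alternatives sharing prefix 'Y'. Introduce S': S → Y S'
  Add: S' → *
  Add: S' → ε
  Add: S' → S b

No remaining common prefixes — done.

Resulting grammar:
S → Y S'
S' → *
S' → ε
S' → S b
S → *
Y → *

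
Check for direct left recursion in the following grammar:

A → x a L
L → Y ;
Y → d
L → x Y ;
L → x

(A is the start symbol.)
A → x a L: starts with x
L → Y ;: starts with Y
Y → d: starts with d
L → x Y ;: starts with x
L → x: starts with x

No direct left recursion found.

Answer: No direct left recursion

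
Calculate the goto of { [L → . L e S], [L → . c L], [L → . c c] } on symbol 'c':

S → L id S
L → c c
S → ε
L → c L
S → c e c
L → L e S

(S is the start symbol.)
{ [L → . L e S], [L → . c L], [L → . c c], [L → c . L], [L → c . c] }

GOTO(I, 'c') = CLOSURE({ [A → αX.β] : [A → α.Xβ] ∈ I, X = 'c' })

Items with dot before 'c', with the dot advanced:
  [L → . c L] → [L → c . L]
  [L → . c c] → [L → c . c]
Closure of the advanced items:
  [L → c . L] has the dot before L: add [L → . c c], [L → . c L], [L → . L e S]

GOTO = { [L → . L e S], [L → . c L], [L → . c c], [L → c . L], [L → c . c] }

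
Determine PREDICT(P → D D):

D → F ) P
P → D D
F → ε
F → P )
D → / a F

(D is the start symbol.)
PREDICT(P → D D) = (FIRST(RHS) \ {ε}) ∪ (FOLLOW(P) if ε ∈ FIRST(RHS), i.e. RHS ⇒* ε)
FIRST(D) = { ')', '/' }
FIRST(D D) = { ')', '/' }
ε ∉ FIRST(D D), so FOLLOW(P) is not added.
PREDICT(P → D D) = { ')', '/' }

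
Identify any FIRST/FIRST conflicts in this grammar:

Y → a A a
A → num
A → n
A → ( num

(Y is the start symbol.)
No FIRST/FIRST conflicts.

A FIRST/FIRST conflict occurs when two productions N → α and N → β for the same non-terminal have FIRST(α) ∩ FIRST(β) ≠ ∅ (with ε ∈ FIRST of a nullable right-hand side, so two nullable alternatives also conflict).

Productions for A:
  A → num: FIRST = { 'num' }
  A → n: FIRST = { 'n' }
  A → ( num: FIRST = { '(' }
Y has only one production, so no FIRST/FIRST conflict is possible there.

All alternatives of each non-terminal have pairwise disjoint FIRST sets.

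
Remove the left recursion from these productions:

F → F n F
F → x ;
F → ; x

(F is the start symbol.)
F is directly left-recursive. The standard transformation for
  A → A α₁ | ... | A α_m | β₁ | ... | β_n
is
  A  → β₁ A' | ... | β_n A'
  A' → α₁ A' | ... | α_m A' | ε

F → x ; becomes F → x ; F'
F → ; x becomes F → ; x F'
F → F n F becomes F' → n F F'
Add F' → ε

Resulting grammar:
F → x ; F'
F → ; x F'
F' → n F F'
F' → ε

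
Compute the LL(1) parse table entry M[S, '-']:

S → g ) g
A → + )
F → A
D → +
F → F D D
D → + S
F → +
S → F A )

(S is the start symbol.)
To find M[S, '-'], we find productions for S where '-' is in the predict set (PREDICT(N → α) = (FIRST(α) \ {ε}) ∪ (FOLLOW(N) if α ⇒* ε)).

Relevant sets:
  FIRST(F) = { '+' }

S → g ) g: PREDICT = { 'g' }
S → F A ): PREDICT = { '+' }

M[S, '-'] is empty (no production applies)

Answer: Empty (error entry)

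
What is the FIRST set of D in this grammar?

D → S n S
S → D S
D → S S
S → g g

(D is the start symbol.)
{ 'g' }

FIRST sets of the other non-terminals involved (by the same procedure, iterated to a fixed point):
  FIRST(S) = { 'g' }

From D → S n S:
  - S is a non-terminal: add FIRST(S) \ {ε} = { 'g' }
    S is not nullable, so stop
From D → S S:
  - S is a non-terminal: add FIRST(S) \ {ε} = { 'g' }
    S is not nullable, so stop

Collecting: FIRST(D) = { 'g' }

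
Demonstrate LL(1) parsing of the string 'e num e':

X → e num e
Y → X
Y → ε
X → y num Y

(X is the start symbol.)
LL(1) parsing maintains a stack (initially the start symbol over $) and the input. At each step: if the stack top is a terminal, match it against the current input token; if it is a non-terminal N, replace it with the RHS of M[N, lookahead] (the unique production whose predict set contains the lookahead).

Stack is shown with the top on the left.

Stack      Input      Action
----------------------------
X $        e num e $  output X → e num e
e num e $  e num e $  match 'e'
num e $    num e $    match 'num'
e $        e $        match 'e'
$          $          accept

The string is accepted.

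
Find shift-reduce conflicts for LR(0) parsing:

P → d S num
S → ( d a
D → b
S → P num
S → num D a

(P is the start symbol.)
No shift-reduce conflicts

Augment with P' → P and build the canonical LR(0) collection (I0 = CLOSURE({[P' → . P]}), then GOTO on every symbol after a dot until no new states appear). It has 14 states:
  I0: { [P → . d S num], [P' → . P] }  — shift
  I1: { [P' → P .] }  — accept
  I2: { [P → . d S num], [P → d . S num], [S → . ( d a], [S → . P num], [S → . num D a] }  — shift
  I3: { [S → ( . d a] }  — shift
  I4: { [S → P . num] }  — shift
  I5: { [P → d S . num] }  — shift
  I6: { [D → . b], [S → num . D a] }  — shift
  I7: { [S → num D . a] }  — shift
  I8: { [D → b .] }  — reduce
  I9: { [S → num D a .] }  — reduce
  I10: { [P → d S num .] }  — reduce
  I11: { [S → P num .] }  — reduce
  I12: { [S → ( d . a] }  — shift
  I13: { [S → ( d a .] }  — reduce

No state contains both a complete item and a shift item.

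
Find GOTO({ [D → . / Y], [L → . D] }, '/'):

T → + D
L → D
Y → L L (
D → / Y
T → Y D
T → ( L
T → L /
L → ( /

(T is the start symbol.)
{ [D → . / Y], [D → / . Y], [L → . ( /], [L → . D], [Y → . L L (] }

GOTO(I, '/') = CLOSURE({ [A → αX.β] : [A → α.Xβ] ∈ I, X = '/' })

Items with dot before '/', with the dot advanced:
  [D → . / Y] → [D → / . Y]
Closure of the advanced items:
  [D → / . Y] has the dot before Y: add [Y → . L L (]
  [Y → . L L (] has the dot before L: add [L → . D], [L → . ( /]
  [L → . D] has the dot before D: add [D → . / Y]

GOTO = { [D → . / Y], [D → / . Y], [L → . ( /], [L → . D], [Y → . L L (] }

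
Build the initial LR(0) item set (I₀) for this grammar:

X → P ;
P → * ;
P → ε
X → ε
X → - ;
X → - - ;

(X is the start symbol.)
{ [P → . * ;], [P → .], [X → . - - ;], [X → . - ;], [X → . P ;], [X → .], [X' → . X] }

First, augment the grammar with X' → X
I₀ = CLOSURE({ [X' → . X] }):
  [X' → . X] has the dot before X: add [X → . P ;], [X → .], [X → . - ;], [X → . - - ;]
  [X → . P ;] has the dot before P: add [P → . * ;], [P → .]
No further items can be added.

I₀ = { [P → . * ;], [P → .], [X → . - - ;], [X → . - ;], [X → . P ;], [X → .], [X' → . X] }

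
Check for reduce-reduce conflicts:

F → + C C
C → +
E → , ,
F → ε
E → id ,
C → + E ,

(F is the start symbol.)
No reduce-reduce conflicts

A reduce-reduce conflict occurs when an LR(0) state has two complete items [A → α .] and [B → β .] — both call for a reduction, and with no lookahead the parser cannot choose between them.

Augment with F' → F and build the canonical LR(0) collection (I0 = CLOSURE({[F' → . F]}), then GOTO on every symbol after a dot until no new states appear). It has 12 states:
  I0: { [F → . + C C], [F → .], [F' → . F] }  — shift, reduce
  I1: { [C → . + E ,], [C → . +], [F → + . C C] }  — shift
  I2: { [F' → F .] }  — accept
  I3: { [C → + . E ,], [C → + .], [E → . , ,], [E → . id ,] }  — shift, reduce
  I4: { [C → . + E ,], [C → . +], [F → + C . C] }  — shift
  I5: { [F → + C C .] }  — reduce
  I6: { [E → , . ,] }  — shift
  I7: { [C → + E . ,] }  — shift
  I8: { [E → id . ,] }  — shift
  I9: { [E → id , .] }  — reduce
  I10: { [C → + E , .] }  — reduce
  I11: { [E → , , .] }  — reduce

No state contains more than one complete item.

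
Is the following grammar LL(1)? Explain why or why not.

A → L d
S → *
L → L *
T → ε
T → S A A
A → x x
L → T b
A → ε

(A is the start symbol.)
A grammar is LL(1) if for each non-terminal N with multiple productions, the predict sets of those productions are pairwise disjoint, where PREDICT(N → α) = (FIRST(α) \ {ε}) ∪ (FOLLOW(N) if α ⇒* ε).

Relevant sets:
  FIRST(L) = { '*', 'b' }
  FIRST(T) = { '*', ε }
  FIRST(S) = { '*' }
  FOLLOW(A) = { $, '*', 'b', 'x' }
  FOLLOW(T) = { 'b' }

For A:
  PREDICT(A → L d) = { '*', 'b' }
  PREDICT(A → x x) = { 'x' }
  PREDICT(A → ε) = { $, '*', 'b', 'x' }
For L:
  PREDICT(L → L '*') = { '*', 'b' }
  PREDICT(L → T b) = { '*', 'b' }
For T:
  PREDICT(T → ε) = { 'b' }
  PREDICT(T → S A A) = { '*' }
S has a single production, so nothing to check there.

Conflict found: Predict set conflict for A: { '*', 'b' }
The grammar is NOT LL(1).

Answer: No. Predict set conflict for A: { '*', 'b' }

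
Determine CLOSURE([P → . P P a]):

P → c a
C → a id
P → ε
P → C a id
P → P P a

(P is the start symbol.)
{ [C → . a id], [P → . C a id], [P → . P P a], [P → . c a], [P → .] }

To compute CLOSURE, for each item [A → α.Bβ] where B is a non-terminal, add [B → .γ] for all productions B → γ; repeat for the newly added items until nothing changes.

Start with: [P → . P P a]
  [P → . P P a] has the dot before P: add [P → . c a], [P → .], [P → . C a id]
  [P → . C a id] has the dot before C: add [C → . a id]
No further items can be added.

CLOSURE = { [C → . a id], [P → . C a id], [P → . P P a], [P → . c a], [P → .] }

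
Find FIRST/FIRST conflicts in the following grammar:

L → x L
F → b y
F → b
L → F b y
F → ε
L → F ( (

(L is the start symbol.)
A FIRST/FIRST conflict occurs when two productions N → α and N → β for the same non-terminal have FIRST(α) ∩ FIRST(β) ≠ ∅ (with ε ∈ FIRST of a nullable right-hand side, so two nullable alternatives also conflict).

FIRST sets of the non-terminals at (or reachable through a nullable prefix from) the front of some alternative:
  FIRST(F) = { 'b', ε }

Productions for L:
  L → x L: FIRST = { 'x' }
  L → F b y: FIRST = { 'b' }
  L → F ( (: FIRST = { '(', 'b' }
Productions for F:
  F → b y: FIRST = { 'b' }
  F → b: FIRST = { 'b' }
  F → ε: FIRST = { ε }

Conflict for L: L → F b y and L → F ( (
  Overlap: { 'b' }
Conflict for F: F → b y and F → b
  Overlap: { 'b' }

Answer: Yes. L → F b y / L → F '(' '(' on { 'b' }; F → b y / F → b on { 'b' }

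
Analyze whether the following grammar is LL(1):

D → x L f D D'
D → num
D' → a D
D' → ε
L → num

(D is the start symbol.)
A grammar is LL(1) if for each non-terminal N with multiple productions, the predict sets of those productions are pairwise disjoint, where PREDICT(N → α) = (FIRST(α) \ {ε}) ∪ (FOLLOW(N) if α ⇒* ε).

Relevant sets:
  FOLLOW(D') = { $, 'a' }

For D:
  PREDICT(D → x L f D D') = { 'x' }
  PREDICT(D → num) = { 'num' }
For D':
  PREDICT(D' → a D) = { 'a' }
  PREDICT(D' → ε) = { $, 'a' }
L has a single production, so nothing to check there.

Conflict found: Predict set conflict for D': { 'a' }
The grammar is NOT LL(1).

Answer: No. Predict set conflict for D': { 'a' }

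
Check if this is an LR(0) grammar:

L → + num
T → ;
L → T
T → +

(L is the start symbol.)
A grammar is LR(0) if no state in the canonical LR(0) collection has:
  - both a shift item (dot before a terminal) and a complete item (shift-reduce conflict), or
  - two or more complete items (reduce-reduce conflict; the accept item [L' → L .] counts as a complete item here).

Augment with L' → L and build the canonical LR(0) collection (I0 = CLOSURE({[L' → . L]}), then GOTO on every symbol after a dot until no new states appear). It has 6 states:
  I0: { [L → . + num], [L → . T], [L' → . L], [T → . +], [T → . ;] }  — shift
  I1: { [L → + . num], [T → + .] }  — shift, reduce
  I2: { [T → ; .] }  — reduce
  I3: { [L' → L .] }  — accept
  I4: { [L → T .] }  — reduce
  I5: { [L → + num .] }  — reduce

Conflict in state I1:
  Shift-reduce conflict between [T → + .] and [L → + . num]
So the grammar is NOT LR(0).

Answer: No. Shift-reduce conflict between [T → + .] and [L → + . num]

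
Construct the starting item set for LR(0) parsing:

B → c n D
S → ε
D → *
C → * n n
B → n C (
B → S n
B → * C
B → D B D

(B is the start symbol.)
First, augment the grammar with B' → B
I₀ = CLOSURE({ [B' → . B] }):
  [B' → . B] has the dot before B: add [B → . c n D], [B → . n C (], [B → . S n], [B → . * C], [B → . D B D]
  [B → . S n] has the dot before S: add [S → .]
  [B → . D B D] has the dot before D: add [D → . *]
No further items can be added.

I₀ = { [B → . * C], [B → . D B D], [B → . S n], [B → . c n D], [B → . n C (], [B' → . B], [D → . *], [S → .] }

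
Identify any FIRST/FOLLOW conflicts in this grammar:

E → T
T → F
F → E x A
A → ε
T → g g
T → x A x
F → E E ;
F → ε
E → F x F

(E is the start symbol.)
Yes. E → F x F with FOLLOW(E) on { ';', 'g', 'x' }; T → g g with FOLLOW(T) on { 'g' }; T → x A x with FOLLOW(T) on { 'x' }; F → E x A with FOLLOW(F) on { ';', 'g', 'x' }; F → E E ';' with FOLLOW(F) on { ';', 'g', 'x' }

Nullable non-terminals: A, E, F, T.
FIRST sets used below: FIRST(T) = { ';', 'g', 'x', ε }, FIRST(F) = { ';', 'g', 'x', ε }, FIRST(E) = { ';', 'g', 'x', ε }
A has a nullable alternative but only one production, so nothing to check.

E: nullable alternative(s) E → T; FOLLOW(E) = { $, ';', 'g', 'x' }
  E → T: FIRST \ {ε} = { ';', 'g', 'x' } — this is the only nullable alternative, skip
  E → F x F: FIRST \ {ε} = { ';', 'g', 'x' } — overlaps FOLLOW(E) on { ';', 'g', 'x' }: CONFLICT

F: nullable alternative(s) F → ε; FOLLOW(F) = { $, ';', 'g', 'x' }
  F → E x A: FIRST \ {ε} = { ';', 'g', 'x' } — overlaps FOLLOW(F) on { ';', 'g', 'x' }: CONFLICT
  F → E E ;: FIRST \ {ε} = { ';', 'g', 'x' } — overlaps FOLLOW(F) on { ';', 'g', 'x' }: CONFLICT
  F → ε: FIRST \ {ε} = { } — this is the only nullable alternative, skip

T: nullable alternative(s) T → F; FOLLOW(T) = { $, ';', 'g', 'x' }
  T → F: FIRST \ {ε} = { ';', 'g', 'x' } — this is the only nullable alternative, skip
  T → g g: FIRST \ {ε} = { 'g' } — overlaps FOLLOW(T) on { 'g' }: CONFLICT
  T → x A x: FIRST \ {ε} = { 'x' } — overlaps FOLLOW(T) on { 'x' }: CONFLICT

So the grammar has 5 FIRST/FOLLOW conflicts (marked CONFLICT above).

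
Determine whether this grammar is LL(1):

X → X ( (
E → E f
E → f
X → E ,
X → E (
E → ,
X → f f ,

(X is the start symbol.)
A grammar is LL(1) if for each non-terminal N with multiple productions, the predict sets of those productions are pairwise disjoint, where PREDICT(N → α) = (FIRST(α) \ {ε}) ∪ (FOLLOW(N) if α ⇒* ε).

Relevant sets:
  FIRST(X) = { ',', 'f' }
  FIRST(E) = { ',', 'f' }

For X:
  PREDICT(X → X '(' '(') = { ',', 'f' }
  PREDICT(X → E ',') = { ',', 'f' }
  PREDICT(X → E '(') = { ',', 'f' }
  PREDICT(X → f f ',') = { 'f' }
For E:
  PREDICT(E → E f) = { ',', 'f' }
  PREDICT(E → f) = { 'f' }
  PREDICT(E → ',') = { ',' }

Conflict found: Predict set conflict for X: { ',', 'f' }
The grammar is NOT LL(1).

Answer: No. Predict set conflict for X: { ',', 'f' }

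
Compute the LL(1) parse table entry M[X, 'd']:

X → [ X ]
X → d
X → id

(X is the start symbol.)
X → d

To find M[X, 'd'], we find productions for X where 'd' is in the predict set (PREDICT(N → α) = (FIRST(α) \ {ε}) ∪ (FOLLOW(N) if α ⇒* ε)).

X → [ X ]: PREDICT = { '[' }
X → d: PREDICT = { 'd' }
  'd' is in predict set, so this production goes in M[X, 'd']
X → id: PREDICT = { 'id' }

M[X, 'd'] = X → d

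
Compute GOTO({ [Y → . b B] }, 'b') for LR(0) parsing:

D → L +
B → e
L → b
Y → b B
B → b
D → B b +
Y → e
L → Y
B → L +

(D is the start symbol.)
{ [B → . L +], [B → . b], [B → . e], [L → . Y], [L → . b], [Y → . b B], [Y → . e], [Y → b . B] }

GOTO(I, 'b') = CLOSURE({ [A → αX.β] : [A → α.Xβ] ∈ I, X = 'b' })

Items with dot before 'b', with the dot advanced:
  [Y → . b B] → [Y → b . B]
Closure of the advanced items:
  [Y → b . B] has the dot before B: add [B → . e], [B → . b], [B → . L +]
  [B → . L +] has the dot before L: add [L → . b], [L → . Y]
  [L → . Y] has the dot before Y: add [Y → . b B], [Y → . e]

GOTO = { [B → . L +], [B → . b], [B → . e], [L → . Y], [L → . b], [Y → . b B], [Y → . e], [Y → b . B] }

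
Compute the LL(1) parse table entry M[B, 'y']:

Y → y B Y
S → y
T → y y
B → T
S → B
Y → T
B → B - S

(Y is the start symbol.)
B → T, B → B - S

To find M[B, 'y'], we find productions for B where 'y' is in the predict set (PREDICT(N → α) = (FIRST(α) \ {ε}) ∪ (FOLLOW(N) if α ⇒* ε)).

Relevant sets:
  FIRST(T) = { 'y' }
  FIRST(B) = { 'y' }

B → T: PREDICT = { 'y' }
  'y' is in predict set, so this production goes in M[B, 'y']
B → B - S: PREDICT = { 'y' }
  'y' is in predict set, so this production goes in M[B, 'y']

M[B, 'y'] = B → T, B → B - S  (a multiply-defined cell — the grammar is not LL(1))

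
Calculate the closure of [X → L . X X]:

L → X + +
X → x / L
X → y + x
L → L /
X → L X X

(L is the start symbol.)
{ [L → . L /], [L → . X + +], [X → . L X X], [X → . x / L], [X → . y + x], [X → L . X X] }

To compute CLOSURE, for each item [A → α.Bβ] where B is a non-terminal, add [B → .γ] for all productions B → γ; repeat for the newly added items until nothing changes.

Start with: [X → L . X X]
  [X → L . X X] has the dot before X: add [X → . x / L], [X → . y + x], [X → . L X X]
  [X → . L X X] has the dot before L: add [L → . X + +], [L → . L /]
No further items can be added.

CLOSURE = { [L → . L /], [L → . X + +], [X → . L X X], [X → . x / L], [X → . y + x], [X → L . X X] }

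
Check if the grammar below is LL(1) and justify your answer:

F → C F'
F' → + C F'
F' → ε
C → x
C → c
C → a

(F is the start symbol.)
A grammar is LL(1) if for each non-terminal N with multiple productions, the predict sets of those productions are pairwise disjoint, where PREDICT(N → α) = (FIRST(α) \ {ε}) ∪ (FOLLOW(N) if α ⇒* ε).

Relevant sets:
  FOLLOW(F') = { $ }

For F':
  PREDICT(F' → '+' C F') = { '+' }
  PREDICT(F' → ε) = { $ }
For C:
  PREDICT(C → x) = { 'x' }
  PREDICT(C → c) = { 'c' }
  PREDICT(C → a) = { 'a' }
F has a single production, so nothing to check there.

All predict sets are disjoint. The grammar IS LL(1).

Answer: Yes, the grammar is LL(1).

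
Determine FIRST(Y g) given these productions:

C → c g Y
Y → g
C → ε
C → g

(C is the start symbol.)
{ 'g' }

FIRST sets of the non-terminals involved (from the grammar, by fixed-point iteration):
  FIRST(Y) = { 'g' }

To compute FIRST(Y g), process the symbols left to right:
Symbol Y is a non-terminal. Add FIRST(Y) \ {ε} = { 'g' }
Y is not nullable (ε ∉ FIRST(Y)), so stop here.
FIRST(Y g) = { 'g' }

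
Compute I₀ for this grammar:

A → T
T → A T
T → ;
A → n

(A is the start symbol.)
First, augment the grammar with A' → A
I₀ = CLOSURE({ [A' → . A] }):
  [A' → . A] has the dot before A: add [A → . T], [A → . n]
  [A → . T] has the dot before T: add [T → . A T], [T → . ;]
No further items can be added.

I₀ = { [A → . T], [A → . n], [A' → . A], [T → . ;], [T → . A T] }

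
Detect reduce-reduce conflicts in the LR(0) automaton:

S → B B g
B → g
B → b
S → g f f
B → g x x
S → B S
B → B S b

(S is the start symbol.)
Yes — I12: [B → g .] vs [S → B B g .]

Augment with S' → S and build the canonical LR(0) collection (I0 = CLOSURE({[S' → . S]}), then GOTO on every symbol after a dot until no new states appear). It has 13 states:
  I0: { [B → . B S b], [B → . b], [B → . g x x], [B → . g], [S → . B B g], [S → . B S], [S → . g f f], [S' → . S] }  — shift
  I1: { [B → . B S b], [B → . b], [B → . g x x], [B → . g], [B → B . S b], [S → . B B g], [S → . B S], [S → . g f f], [S → B . B g], [S → B . S] }  — shift
  I2: { [S' → S .] }  — accept
  I3: { [B → b .] }  — reduce
  I4: { [B → g . x x], [B → g .], [S → g . f f] }  — shift, reduce
  I5: { [S → g f . f] }  — shift
  I6: { [B → g x . x] }  — shift
  I7: { [B → g x x .] }  — reduce
  I8: { [S → g f f .] }  — reduce
  I9: { [B → . B S b], [B → . b], [B → . g x x], [B → . g], [B → B . S b], [S → . B B g], [S → . B S], [S → . g f f], [S → B . B g], [S → B . S], [S → B B . g] }  — shift
  I10: { [B → B S . b], [S → B S .] }  — shift, reduce
  I11: { [B → B S b .] }  — reduce
  I12: { [B → g . x x], [B → g .], [S → B B g .], [S → g . f f] }  — shift, 2 reduces

I12 contains complete items [B → g .], [S → B B g .] — reduce-reduce conflict.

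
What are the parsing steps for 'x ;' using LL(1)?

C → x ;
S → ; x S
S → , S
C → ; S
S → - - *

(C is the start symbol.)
LL(1) parsing maintains a stack (initially the start symbol over $) and the input. At each step: if the stack top is a terminal, match it against the current input token; if it is a non-terminal N, replace it with the RHS of M[N, lookahead] (the unique production whose predict set contains the lookahead).

Stack is shown with the top on the left.

Stack  Input  Action
--------------------
C $    x ; $  output C → x ;
x ; $  x ; $  match 'x'
; $    ; $    match ';'
$      $      accept

The string is accepted.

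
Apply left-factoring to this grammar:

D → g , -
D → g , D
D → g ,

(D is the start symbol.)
D → g , D'
D' → -
D' → D
D' → ε

Left-factoring transforms A → αβ₁ | αβ₂ into A → αA' and A' → β₁ | β₂
(α is the longest common prefix among the alternatives). Repeat until
no nonterminal has two alternatives with a common prefix.

Round 1: D has alternatives sharing prefix 'g ,'. Introduce D': D → g , D'
  Add: D' → -
  Add: D' → D
  Add: D' → ε

No remaining common prefixes — done.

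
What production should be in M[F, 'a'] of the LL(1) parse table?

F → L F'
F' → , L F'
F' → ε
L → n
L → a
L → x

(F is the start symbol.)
F → L F'

To find M[F, 'a'], we find productions for F where 'a' is in the predict set (PREDICT(N → α) = (FIRST(α) \ {ε}) ∪ (FOLLOW(N) if α ⇒* ε)).

Relevant sets:
  FIRST(L) = { 'a', 'n', 'x' }

F → L F': PREDICT = { 'a', 'n', 'x' }
  'a' is in predict set, so this production goes in M[F, 'a']

M[F, 'a'] = F → L F'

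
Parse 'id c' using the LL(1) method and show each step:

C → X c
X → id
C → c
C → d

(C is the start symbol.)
Stack is shown with the top on the left.

Stack   Input   Action
----------------------
C $     id c $  output C → X c
X c $   id c $  output X → id
id c $  id c $  match 'id'
c $     c $     match 'c'
$       $       accept

The string is accepted.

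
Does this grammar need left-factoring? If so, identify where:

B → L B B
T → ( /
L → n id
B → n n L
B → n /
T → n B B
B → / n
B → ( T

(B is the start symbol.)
Yes, B has productions with common prefix 'n'

Left-factoring is needed when two productions for the same non-terminal
share a common prefix on the right-hand side.

Productions for B:
  B → L B B
  B → n n L
  B → n /
  B → / n
  B → ( T
Productions for T:
  T → ( /
  T → n B B

Found common prefix 'n' in productions for B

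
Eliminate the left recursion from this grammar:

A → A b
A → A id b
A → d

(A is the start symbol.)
A → d A'
A' → b A'
A' → id b A'
A' → ε

A is directly left-recursive. The standard transformation for
  A → A α₁ | ... | A α_m | β₁ | ... | β_n
is
  A  → β₁ A' | ... | β_n A'
  A' → α₁ A' | ... | α_m A' | ε

A → d becomes A → d A'
A → A b becomes A' → b A'
A → A id b becomes A' → id b A'
Add A' → ε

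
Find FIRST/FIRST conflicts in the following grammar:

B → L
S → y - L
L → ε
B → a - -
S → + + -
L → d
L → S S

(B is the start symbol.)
No FIRST/FIRST conflicts.

FIRST sets of the non-terminals at (or reachable through a nullable prefix from) the front of some alternative:
  FIRST(L) = { '+', 'd', 'y', ε }
  FIRST(S) = { '+', 'y' }

Productions for B:
  B → L: FIRST = { '+', 'd', 'y', ε }
  B → a - -: FIRST = { 'a' }
Productions for S:
  S → y - L: FIRST = { 'y' }
  S → + + -: FIRST = { '+' }
Productions for L:
  L → ε: FIRST = { ε }
  L → d: FIRST = { 'd' }
  L → S S: FIRST = { '+', 'y' }

All alternatives of each non-terminal have pairwise disjoint FIRST sets.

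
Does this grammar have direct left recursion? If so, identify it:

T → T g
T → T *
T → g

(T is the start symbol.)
T → T g: LEFT RECURSIVE (starts with T)
T → T *: LEFT RECURSIVE (starts with T)
T → g: starts with g

The grammar has direct left recursion on: T.

Answer: Yes, T is left-recursive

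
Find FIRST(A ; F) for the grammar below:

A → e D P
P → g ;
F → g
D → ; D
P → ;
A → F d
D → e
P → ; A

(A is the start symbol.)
FIRST sets of the non-terminals involved (from the grammar, by fixed-point iteration):
  FIRST(A) = { 'e', 'g' }

To compute FIRST(A ; F), process the symbols left to right:
Symbol A is a non-terminal. Add FIRST(A) \ {ε} = { 'e', 'g' }
A is not nullable (ε ∉ FIRST(A)), so stop here.
FIRST(A ; F) = { 'e', 'g' }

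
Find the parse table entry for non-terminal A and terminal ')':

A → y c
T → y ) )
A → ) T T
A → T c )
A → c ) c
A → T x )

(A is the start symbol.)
To find M[A, ')'], we find productions for A where ')' is in the predict set (PREDICT(N → α) = (FIRST(α) \ {ε}) ∪ (FOLLOW(N) if α ⇒* ε)).

Relevant sets:
  FIRST(T) = { 'y' }

A → y c: PREDICT = { 'y' }
A → ) T T: PREDICT = { ')' }
  ')' is in predict set, so this production goes in M[A, ')']
A → T c ): PREDICT = { 'y' }
A → c ) c: PREDICT = { 'c' }
A → T x ): PREDICT = { 'y' }

M[A, ')'] = A → ) T T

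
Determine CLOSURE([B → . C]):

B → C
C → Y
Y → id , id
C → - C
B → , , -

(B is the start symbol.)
To compute CLOSURE, for each item [A → α.Bβ] where B is a non-terminal, add [B → .γ] for all productions B → γ; repeat for the newly added items until nothing changes.

Start with: [B → . C]
  [B → . C] has the dot before C: add [C → . Y], [C → . - C]
  [C → . Y] has the dot before Y: add [Y → . id , id]
No further items can be added.

CLOSURE = { [B → . C], [C → . - C], [C → . Y], [Y → . id , id] }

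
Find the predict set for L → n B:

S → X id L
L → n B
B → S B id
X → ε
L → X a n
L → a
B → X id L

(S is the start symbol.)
PREDICT(L → n B) = (FIRST(RHS) \ {ε}) ∪ (FOLLOW(L) if ε ∈ FIRST(RHS), i.e. RHS ⇒* ε)
FIRST(n B) = { 'n' }
ε ∉ FIRST(n B), so FOLLOW(L) is not added.
PREDICT(L → n B) = { 'n' }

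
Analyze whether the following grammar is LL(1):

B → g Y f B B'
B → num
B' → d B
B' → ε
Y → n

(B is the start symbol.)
No. Predict set conflict for B': { 'd' }

A grammar is LL(1) if for each non-terminal N with multiple productions, the predict sets of those productions are pairwise disjoint, where PREDICT(N → α) = (FIRST(α) \ {ε}) ∪ (FOLLOW(N) if α ⇒* ε).

Relevant sets:
  FOLLOW(B') = { $, 'd' }

For B:
  PREDICT(B → g Y f B B') = { 'g' }
  PREDICT(B → num) = { 'num' }
For B':
  PREDICT(B' → d B) = { 'd' }
  PREDICT(B' → ε) = { $, 'd' }
Y has a single production, so nothing to check there.

Conflict found: Predict set conflict for B': { 'd' }
The grammar is NOT LL(1).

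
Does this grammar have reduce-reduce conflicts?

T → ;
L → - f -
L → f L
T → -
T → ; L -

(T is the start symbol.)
No reduce-reduce conflicts

Augment with T' → T and build the canonical LR(0) collection (I0 = CLOSURE({[T' → . T]}), then GOTO on every symbol after a dot until no new states appear). It has 11 states:
  I0: { [T → . -], [T → . ; L -], [T → . ;], [T' → . T] }  — shift
  I1: { [T → - .] }  — reduce
  I2: { [L → . - f -], [L → . f L], [T → ; . L -], [T → ; .] }  — shift, reduce
  I3: { [T' → T .] }  — accept
  I4: { [L → - . f -] }  — shift
  I5: { [T → ; L . -] }  — shift
  I6: { [L → . - f -], [L → . f L], [L → f . L] }  — shift
  I7: { [L → f L .] }  — reduce
  I8: { [T → ; L - .] }  — reduce
  I9: { [L → - f . -] }  — shift
  I10: { [L → - f - .] }  — reduce

No state contains more than one complete item.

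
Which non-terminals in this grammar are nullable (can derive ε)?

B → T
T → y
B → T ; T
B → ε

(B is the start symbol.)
A non-terminal is nullable if it can derive ε (the empty string): either it has an ε-production, or it has a production whose right-hand side consists entirely of nullable non-terminals.

ε-productions: B → ε
So B is immediately nullable.
No further non-terminal can be added: every production for the remaining non-terminals contains a terminal or a non-nullable non-terminal.
Nullable = { 'B' }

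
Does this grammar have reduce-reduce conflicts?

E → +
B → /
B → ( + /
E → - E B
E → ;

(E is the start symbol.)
A reduce-reduce conflict occurs when an LR(0) state has two complete items [A → α .] and [B → β .] — both call for a reduction, and with no lookahead the parser cannot choose between them.

Augment with E' → E and build the canonical LR(0) collection (I0 = CLOSURE({[E' → . E]}), then GOTO on every symbol after a dot until no new states appear). It has 11 states:
  I0: { [E → . +], [E → . - E B], [E → . ;], [E' → . E] }  — shift
  I1: { [E → + .] }  — reduce
  I2: { [E → - . E B], [E → . +], [E → . - E B], [E → . ;] }  — shift
  I3: { [E → ; .] }  — reduce
  I4: { [E' → E .] }  — accept
  I5: { [B → . ( + /], [B → . /], [E → - E . B] }  — shift
  I6: { [B → ( . + /] }  — shift
  I7: { [B → / .] }  — reduce
  I8: { [E → - E B .] }  — reduce
  I9: { [B → ( + . /] }  — shift
  I10: { [B → ( + / .] }  — reduce

No state contains more than one complete item.

Answer: No reduce-reduce conflicts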